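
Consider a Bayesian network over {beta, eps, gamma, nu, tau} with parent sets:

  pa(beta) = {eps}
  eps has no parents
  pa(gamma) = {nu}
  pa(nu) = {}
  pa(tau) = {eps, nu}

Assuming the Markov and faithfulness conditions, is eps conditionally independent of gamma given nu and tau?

The only undirected path from eps to gamma is:
  1. eps → tau ← nu → gamma — tau:collider[open]; nu:fork[blocks] ⇒ blocked
All paths are blocked; eps ⊥ gamma | {nu, tau} holds.

Yes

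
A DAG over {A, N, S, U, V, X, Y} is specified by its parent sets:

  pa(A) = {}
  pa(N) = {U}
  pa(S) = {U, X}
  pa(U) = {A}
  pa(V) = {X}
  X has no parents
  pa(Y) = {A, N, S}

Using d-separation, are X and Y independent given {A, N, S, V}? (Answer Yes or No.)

We examine all 3 paths between X and Y:
Path 1: X → S → Y
  S is a chain here and S is conditioned on, so the path is blocked at S.
Path 2: X → S ← U ← A → Y
  A is a fork here and A is conditioned on, so the path is blocked at A.
Path 3: X → S ← U → N → Y
  N is a chain here and N is conditioned on, so the path is blocked at N.
Since every path is blocked, d-separation holds.

Yes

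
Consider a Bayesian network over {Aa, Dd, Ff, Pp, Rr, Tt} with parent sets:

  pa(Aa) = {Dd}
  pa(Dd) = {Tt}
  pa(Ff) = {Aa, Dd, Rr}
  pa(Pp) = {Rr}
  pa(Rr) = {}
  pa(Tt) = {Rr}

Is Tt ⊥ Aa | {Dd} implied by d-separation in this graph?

Yes — Tt and Aa are d-separated given {Dd}.

There are 4 undirected paths between Tt and Aa; checking each against the conditioning set {Dd}:
Path 1: Tt → Dd → Ff ← Aa
  Dd is a chain here and Dd is conditioned on, so the path is blocked at Dd.
Path 2: Tt → Dd → Aa
  Dd is a chain here and Dd is conditioned on, so the path is blocked at Dd.
Path 3: Tt ← Rr → Ff ← Dd → Aa
  Ff is a collider here and neither Ff nor any of its descendants is conditioned on, so the collider stays closed — the path is blocked at Ff.
Path 4: Tt ← Rr → Ff ← Aa
  Ff is a collider here and neither Ff nor any of its descendants is conditioned on, so the collider stays closed — the path is blocked at Ff.
Every path is blocked, so Tt and Aa are d-separated given {Dd}.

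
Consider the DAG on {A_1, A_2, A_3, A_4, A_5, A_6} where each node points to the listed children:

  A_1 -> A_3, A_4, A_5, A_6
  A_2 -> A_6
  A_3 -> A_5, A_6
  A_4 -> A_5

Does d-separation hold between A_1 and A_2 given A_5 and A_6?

No — A_1 and A_2 are not d-separated given {A_5, A_6}.

We examine all 4 paths between A_1 and A_2:
Path 1: A_1 → A_5 ← A_3 → A_6 ← A_2
  A_5 is a collider and A_5 is conditioned on, which opens it; A_3 is a fork and A_3 is not conditioned on; A_6 is a collider and A_6 is conditioned on, which opens it — no node blocks this path, so it is active.
Path 2: A_1 → A_3 → A_6 ← A_2
  A_3 is a chain and A_3 is not conditioned on; A_6 is a collider and A_6 is conditioned on, which opens it — no node blocks this path, so it is active.
Path 3: A_1 → A_6 ← A_2
  A_6 is a collider and A_6 is conditioned on, which opens it — no node blocks this path, so it is active.
Path 4: A_1 → A_4 → A_5 ← A_3 → A_6 ← A_2
  A_4 is a chain and A_4 is not conditioned on; A_5 is a collider and A_5 is conditioned on, which opens it; A_3 is a fork and A_3 is not conditioned on; A_6 is a collider and A_6 is conditioned on, which opens it — no node blocks this path, so it is active.
Since the path A_1 → A_5 ← A_3 → A_6 ← A_2 is active, A_1 and A_2 are not d-separated given {A_5, A_6}.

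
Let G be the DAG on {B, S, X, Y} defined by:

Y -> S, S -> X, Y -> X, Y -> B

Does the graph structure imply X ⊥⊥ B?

No

We examine all 2 paths between X and B:
Path 1: X ← Y → B
  Y is a fork and Y is not conditioned on — no node blocks this path, so it is active.
Path 2: X ← S ← Y → B
  S is a chain and S is not conditioned on; Y is a fork and Y is not conditioned on — no node blocks this path, so it is active.
Because an active path exists, X and B are not d-separated.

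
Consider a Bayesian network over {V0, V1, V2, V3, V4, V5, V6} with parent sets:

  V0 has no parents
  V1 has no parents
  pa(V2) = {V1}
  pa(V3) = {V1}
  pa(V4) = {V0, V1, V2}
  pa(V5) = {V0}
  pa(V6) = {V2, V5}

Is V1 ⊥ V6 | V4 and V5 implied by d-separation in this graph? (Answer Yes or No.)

Enumerating the 4 paths from V1 to V6 and testing each for blocking by {V4, V5}:
Path 1: V1 → V4 ← V0 → V5 → V6
  V5 is a chain here and V5 is conditioned on, so the path is blocked at V5.
Path 2: V1 → V4 ← V2 → V6
  V4 is a collider and V4 is conditioned on, which opens it; V2 is a fork and V2 is not conditioned on — no node blocks this path, so it is active.
Path 3: V1 → V2 → V4 ← V0 → V5 → V6
  V5 is a chain here and V5 is conditioned on, so the path is blocked at V5.
Path 4: V1 → V2 → V6
  V2 is a chain and V2 is not conditioned on — no node blocks this path, so it is active.
At least one path is unblocked, so d-separation fails.

No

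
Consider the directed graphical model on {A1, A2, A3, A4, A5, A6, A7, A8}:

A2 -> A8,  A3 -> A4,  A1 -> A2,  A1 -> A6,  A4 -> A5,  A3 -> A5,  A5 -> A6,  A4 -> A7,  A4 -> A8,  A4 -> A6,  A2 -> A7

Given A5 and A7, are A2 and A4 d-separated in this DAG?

No — A2 and A4 are not d-separated given {A5, A7}.

Enumerating the 5 paths from A2 to A4 and testing each for blocking by {A5, A7}:
Path 1: A2 ← A1 → A6 ← A4
  A6 is a collider here and neither A6 nor any of its descendants is conditioned on, so the collider stays closed — the path is blocked at A6.
Path 2: A2 ← A1 → A6 ← A5 ← A4
  A6 is a collider here and neither A6 nor any of its descendants is conditioned on, so the collider stays closed — the path is blocked at A6.
Path 3: A2 ← A1 → A6 ← A5 ← A3 → A4
  A6 is a collider here and neither A6 nor any of its descendants is conditioned on, so the collider stays closed — the path is blocked at A6.
Path 4: A2 → A7 ← A4
  A7 is a collider and A7 is conditioned on, which opens it — no node blocks this path, so it is active.
Path 5: A2 → A8 ← A4
  A8 is a collider here and neither A8 nor any of its descendants is conditioned on, so the collider stays closed — the path is blocked at A8.
At least one path is unblocked, so d-separation fails.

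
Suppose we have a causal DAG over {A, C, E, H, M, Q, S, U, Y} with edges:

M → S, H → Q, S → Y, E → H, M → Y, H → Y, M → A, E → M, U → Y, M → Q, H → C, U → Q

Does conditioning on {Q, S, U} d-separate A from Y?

No — A and Y are not d-separated given {Q, S, U}.

Enumerating the 6 paths from A to Y and testing each for blocking by {Q, S, U}:
  1. A ← M → S → Y — M:fork[open]; S:chain[blocks] ⇒ blocked
  2. A ← M → Q ← U → Y — M:fork[open]; Q:collider[open]; U:fork[blocks] ⇒ blocked
  3. A ← M → Q ← H → Y — M:fork[open]; Q:collider[open]; H:fork[open] ⇒ active
  4. A ← M ← E → H → Q ← U → Y — M:chain[open]; E:fork[open]; H:chain[open]; Q:collider[open]; U:fork[blocks] ⇒ blocked
  5. A ← M ← E → H → Y — M:chain[open]; E:fork[open]; H:chain[open] ⇒ active
  6. A ← M → Y — M:fork[open] ⇒ active
Since the path A ← M → Q ← H → Y is active, A and Y are not d-separated given {Q, S, U}.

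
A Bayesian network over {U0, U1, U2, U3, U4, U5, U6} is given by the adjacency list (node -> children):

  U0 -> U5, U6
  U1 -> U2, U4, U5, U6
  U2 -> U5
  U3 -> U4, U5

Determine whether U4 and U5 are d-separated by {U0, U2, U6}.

No

Enumerating the 4 paths from U4 to U5 and testing each for blocking by {U0, U2, U6}:
  1. U4 ← U3 → U5 — U3:fork[open] ⇒ active
  2. U4 ← U1 → U6 ← U0 → U5 — U1:fork[open]; U6:collider[open]; U0:fork[blocks] ⇒ blocked
  3. U4 ← U1 → U5 — U1:fork[open] ⇒ active
  4. U4 ← U1 → U2 → U5 — U1:fork[open]; U2:chain[blocks] ⇒ blocked
Since the path U4 ← U3 → U5 is active, U4 and U5 are not d-separated given {U0, U2, U6}.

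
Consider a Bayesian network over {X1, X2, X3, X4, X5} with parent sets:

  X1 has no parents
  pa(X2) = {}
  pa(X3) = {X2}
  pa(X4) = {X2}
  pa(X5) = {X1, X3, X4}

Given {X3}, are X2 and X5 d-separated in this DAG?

We examine all 2 paths between X2 and X5:
Path 1: X2 → X3 → X5
  X3 is a chain here and X3 is conditioned on, so the path is blocked at X3.
Path 2: X2 → X4 → X5
  X4 is a chain and X4 is not conditioned on — no node blocks this path, so it is active.
Because an active path exists, X2 and X5 are not d-separated.

No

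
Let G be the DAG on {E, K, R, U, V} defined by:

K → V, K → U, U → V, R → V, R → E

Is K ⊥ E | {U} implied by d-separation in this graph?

We examine all 2 paths between K and E:
Path 1: K → V ← R → E
  V is a collider here and neither V nor any of its descendants is conditioned on, so the collider stays closed — the path is blocked at V.
Path 2: K → U → V ← R → E
  U is a chain here and U is conditioned on, so the path is blocked at U.
Since every path is blocked, d-separation holds.

Yes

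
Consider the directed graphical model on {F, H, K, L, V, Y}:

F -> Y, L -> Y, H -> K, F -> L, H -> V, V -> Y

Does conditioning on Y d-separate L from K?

No — L and K are not d-separated given {Y}.

We examine all 2 paths between L and K:
  1. L ← F → Y ← V ← H → K — F:fork[open]; Y:collider[open]; V:chain[open]; H:fork[open] ⇒ active
  2. L → Y ← V ← H → K — Y:collider[open]; V:chain[open]; H:fork[open] ⇒ active
At least one path is unblocked, so d-separation fails.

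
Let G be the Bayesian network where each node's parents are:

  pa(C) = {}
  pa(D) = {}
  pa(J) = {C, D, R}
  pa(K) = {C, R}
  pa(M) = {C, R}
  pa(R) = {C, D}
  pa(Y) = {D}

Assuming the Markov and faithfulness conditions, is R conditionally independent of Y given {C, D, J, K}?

Yes

We examine all 5 paths between R and Y:
  1. R → K ← C → J ← D → Y — K:collider[open]; C:fork[blocks]; J:collider[open]; D:fork[blocks] ⇒ blocked
  2. R ← D → Y — D:fork[blocks] ⇒ blocked
  3. R → M ← C → J ← D → Y — M:collider[blocks]; C:fork[blocks]; J:collider[open]; D:fork[blocks] ⇒ blocked
  4. R → J ← D → Y — J:collider[open]; D:fork[blocks] ⇒ blocked
  5. R ← C → J ← D → Y — C:fork[blocks]; J:collider[open]; D:fork[blocks] ⇒ blocked
Every path is blocked, so R and Y are d-separated given {C, D, J, K}.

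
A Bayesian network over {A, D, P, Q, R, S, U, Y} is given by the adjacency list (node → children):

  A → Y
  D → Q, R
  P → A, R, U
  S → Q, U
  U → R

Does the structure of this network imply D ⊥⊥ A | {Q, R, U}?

4 paths connect D and A; each must be blocked for d-separation to hold:
Path 1: D → R ← P → A
  R is a collider and R is conditioned on, which opens it; P is a fork and P is not conditioned on — no node blocks this path, so it is active.
Path 2: D → R ← U ← P → A
  U is a chain here and U is conditioned on, so the path is blocked at U.
Path 3: D → Q ← S → U → R ← P → A
  U is a chain here and U is conditioned on, so the path is blocked at U.
Path 4: D → Q ← S → U ← P → A
  Q is a collider and Q is conditioned on, which opens it; S is a fork and S is not conditioned on; U is a collider and U is conditioned on, which opens it; P is a fork and P is not conditioned on — no node blocks this path, so it is active.
Because an active path exists, D and A are not d-separated.

No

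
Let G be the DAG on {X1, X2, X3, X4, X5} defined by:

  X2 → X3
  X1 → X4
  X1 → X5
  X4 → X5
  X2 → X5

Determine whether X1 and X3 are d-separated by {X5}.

No — X1 and X3 are not d-separated given {X5}.

Enumerating the 2 paths from X1 to X3 and testing each for blocking by {X5}:
  1. X1 → X5 ← X2 → X3 — X5:collider[open]; X2:fork[open] ⇒ active
  2. X1 → X4 → X5 ← X2 → X3 — X4:chain[open]; X5:collider[open]; X2:fork[open] ⇒ active
Since the path X1 → X5 ← X2 → X3 is active, X1 and X3 are not d-separated given {X5}.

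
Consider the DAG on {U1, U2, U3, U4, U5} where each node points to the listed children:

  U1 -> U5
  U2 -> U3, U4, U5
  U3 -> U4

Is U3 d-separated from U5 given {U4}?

2 paths connect U3 and U5; each must be blocked for d-separation to hold:
Path 1: U3 ← U2 → U5
  U2 is a fork and U2 is not conditioned on — no node blocks this path, so it is active.
Path 2: U3 → U4 ← U2 → U5
  U4 is a collider and U4 is conditioned on, which opens it; U2 is a fork and U2 is not conditioned on — no node blocks this path, so it is active.
Because an active path exists, U3 and U5 are not d-separated.

No — U3 and U5 are not d-separated given {U4}.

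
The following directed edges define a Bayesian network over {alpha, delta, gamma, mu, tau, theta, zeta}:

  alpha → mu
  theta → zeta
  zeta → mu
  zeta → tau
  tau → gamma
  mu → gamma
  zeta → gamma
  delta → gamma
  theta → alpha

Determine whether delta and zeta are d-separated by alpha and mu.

Yes

We examine all 4 paths between delta and zeta:
Path 1: delta → gamma ← mu ← zeta
  gamma is a collider here and neither gamma nor any of its descendants is conditioned on, so the collider stays closed — the path is blocked at gamma.
Path 2: delta → gamma ← mu ← alpha ← theta → zeta
  gamma is a collider here and neither gamma nor any of its descendants is conditioned on, so the collider stays closed — the path is blocked at gamma.
Path 3: delta → gamma ← zeta
  gamma is a collider here and neither gamma nor any of its descendants is conditioned on, so the collider stays closed — the path is blocked at gamma.
Path 4: delta → gamma ← tau ← zeta
  gamma is a collider here and neither gamma nor any of its descendants is conditioned on, so the collider stays closed — the path is blocked at gamma.
Every path is blocked, so delta and zeta are d-separated given {alpha, mu}.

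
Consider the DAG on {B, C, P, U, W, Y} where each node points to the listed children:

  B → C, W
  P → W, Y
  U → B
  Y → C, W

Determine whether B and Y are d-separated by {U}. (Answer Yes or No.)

Enumerating the 3 paths from B to Y and testing each for blocking by {U}:
  1. B → C ← Y — C:collider[blocks] ⇒ blocked
  2. B → W ← Y — W:collider[blocks] ⇒ blocked
  3. B → W ← P → Y — W:collider[blocks]; P:fork[open] ⇒ blocked
Every path is blocked, so B and Y are d-separated given {U}.

Yes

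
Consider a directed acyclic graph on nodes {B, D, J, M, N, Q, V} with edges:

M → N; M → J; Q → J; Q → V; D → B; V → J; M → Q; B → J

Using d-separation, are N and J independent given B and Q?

No

Enumerating the 3 paths from N to J and testing each for blocking by {B, Q}:
  1. N ← M → J — M:fork[open] ⇒ active
  2. N ← M → Q → J — M:fork[open]; Q:chain[blocks] ⇒ blocked
  3. N ← M → Q → V → J — M:fork[open]; Q:chain[blocks]; V:chain[open] ⇒ blocked
At least one path is unblocked, so d-separation fails.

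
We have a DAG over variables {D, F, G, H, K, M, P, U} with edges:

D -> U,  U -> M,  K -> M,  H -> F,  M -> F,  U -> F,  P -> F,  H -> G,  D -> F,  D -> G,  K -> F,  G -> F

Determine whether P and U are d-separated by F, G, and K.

6 paths connect P and U; each must be blocked for d-separation to hold:
Path 1: P → F ← H → G ← D → U
  F is a collider and F is conditioned on, which opens it; H is a fork and H is not conditioned on; G is a collider and G is conditioned on, which opens it; D is a fork and D is not conditioned on — no node blocks this path, so it is active.
Path 2: P → F ← U
  F is a collider and F is conditioned on, which opens it — no node blocks this path, so it is active.
Path 3: P → F ← M ← U
  F is a collider and F is conditioned on, which opens it; M is a chain and M is not conditioned on — no node blocks this path, so it is active.
Path 4: P → F ← G ← D → U
  G is a chain here and G is conditioned on, so the path is blocked at G.
Path 5: P → F ← K → M ← U
  K is a fork here and K is conditioned on, so the path is blocked at K.
Path 6: P → F ← D → U
  F is a collider and F is conditioned on, which opens it; D is a fork and D is not conditioned on — no node blocks this path, so it is active.
Since the path P → F ← H → G ← D → U is active, P and U are not d-separated given {F, G, K}.

No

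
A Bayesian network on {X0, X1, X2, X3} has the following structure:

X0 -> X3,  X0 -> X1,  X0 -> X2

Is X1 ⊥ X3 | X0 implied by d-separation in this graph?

Yes — X1 and X3 are d-separated given {X0}.

The only undirected path from X1 to X3 is:
  1. X1 ← X0 → X3 — X0:fork[blocks] ⇒ blocked
Every path is blocked, so X1 and X3 are d-separated given {X0}.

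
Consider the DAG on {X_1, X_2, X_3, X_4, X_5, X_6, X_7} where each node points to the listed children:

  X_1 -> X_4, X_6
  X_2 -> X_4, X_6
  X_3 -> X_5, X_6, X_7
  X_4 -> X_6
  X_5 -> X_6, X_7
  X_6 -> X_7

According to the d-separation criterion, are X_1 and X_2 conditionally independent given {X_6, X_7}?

Enumerating the 4 paths from X_1 to X_2 and testing each for blocking by {X_6, X_7}:
Path 1: X_1 → X_4 ← X_2
  X_4 is a collider and its descendant X_7 is conditioned on, which opens it — no node blocks this path, so it is active.
Path 2: X_1 → X_4 → X_6 ← X_2
  X_4 is a chain and X_4 is not conditioned on; X_6 is a collider and X_6 is conditioned on, which opens it — no node blocks this path, so it is active.
Path 3: X_1 → X_6 ← X_2
  X_6 is a collider and X_6 is conditioned on, which opens it — no node blocks this path, so it is active.
Path 4: X_1 → X_6 ← X_4 ← X_2
  X_6 is a collider and X_6 is conditioned on, which opens it; X_4 is a chain and X_4 is not conditioned on — no node blocks this path, so it is active.
Since the path X_1 → X_4 ← X_2 is active, X_1 and X_2 are not d-separated given {X_6, X_7}.

No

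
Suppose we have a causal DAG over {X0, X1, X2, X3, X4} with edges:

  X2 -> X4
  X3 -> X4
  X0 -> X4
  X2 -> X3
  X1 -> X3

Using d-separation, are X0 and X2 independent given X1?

There are 2 undirected paths between X0 and X2; checking each against the conditioning set {X1}:
Path 1: X0 → X4 ← X2
  X4 is a collider here and neither X4 nor any of its descendants is conditioned on, so the collider stays closed — the path is blocked at X4.
Path 2: X0 → X4 ← X3 ← X2
  X4 is a collider here and neither X4 nor any of its descendants is conditioned on, so the collider stays closed — the path is blocked at X4.
Since every path is blocked, d-separation holds.

Yes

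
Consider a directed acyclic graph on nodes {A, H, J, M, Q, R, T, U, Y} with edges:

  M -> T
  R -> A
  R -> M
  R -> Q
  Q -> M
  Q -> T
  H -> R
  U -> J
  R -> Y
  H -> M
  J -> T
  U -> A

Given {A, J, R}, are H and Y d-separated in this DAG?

We examine all 6 paths between H and Y:
  1. H → M ← R → Y — M:collider[blocks]; R:fork[blocks] ⇒ blocked
  2. H → M ← Q ← R → Y — M:collider[blocks]; Q:chain[open]; R:fork[blocks] ⇒ blocked
  3. H → M ← Q → T ← J ← U → A ← R → Y — M:collider[blocks]; Q:fork[open]; T:collider[blocks]; J:chain[blocks]; U:fork[open]; A:collider[open]; R:fork[blocks] ⇒ blocked
  4. H → M → T ← Q ← R → Y — M:chain[open]; T:collider[blocks]; Q:chain[open]; R:fork[blocks] ⇒ blocked
  5. H → M → T ← J ← U → A ← R → Y — M:chain[open]; T:collider[blocks]; J:chain[blocks]; U:fork[open]; A:collider[open]; R:fork[blocks] ⇒ blocked
  6. H → R → Y — R:chain[blocks] ⇒ blocked
All paths are blocked; H ⊥ Y | {A, J, R} holds.

Yes — H and Y are d-separated given {A, J, R}.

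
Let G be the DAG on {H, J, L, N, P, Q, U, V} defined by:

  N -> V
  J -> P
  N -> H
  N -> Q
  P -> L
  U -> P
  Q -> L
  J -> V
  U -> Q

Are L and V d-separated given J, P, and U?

No — L and V are not d-separated given {J, P, U}.

There are 4 undirected paths between L and V; checking each against the conditioning set {J, P, U}:
Path 1: L ← Q ← U → P ← J → V
  U is a fork here and U is conditioned on, so the path is blocked at U.
Path 2: L ← Q ← N → V
  Q is a chain and Q is not conditioned on; N is a fork and N is not conditioned on — no node blocks this path, so it is active.
Path 3: L ← P ← J → V
  P is a chain here and P is conditioned on, so the path is blocked at P.
Path 4: L ← P ← U → Q ← N → V
  P is a chain here and P is conditioned on, so the path is blocked at P.
Because an active path exists, L and V are not d-separated.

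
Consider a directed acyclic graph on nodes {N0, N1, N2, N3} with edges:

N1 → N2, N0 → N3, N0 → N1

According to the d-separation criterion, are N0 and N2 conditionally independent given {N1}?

There is one path between N0 and N2:
Path 1: N0 → N1 → N2
  N1 is a chain here and N1 is conditioned on, so the path is blocked at N1.
Since every path is blocked, d-separation holds.

Yes — N0 and N2 are d-separated given {N1}.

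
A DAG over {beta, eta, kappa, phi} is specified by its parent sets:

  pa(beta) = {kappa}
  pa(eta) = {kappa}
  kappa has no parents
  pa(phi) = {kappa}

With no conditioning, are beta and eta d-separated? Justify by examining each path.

No

There is one path between beta and eta:
Path 1: beta ← kappa → eta
  kappa is a fork and kappa is not conditioned on — no node blocks this path, so it is active.
Because an active path exists, beta and eta are not d-separated.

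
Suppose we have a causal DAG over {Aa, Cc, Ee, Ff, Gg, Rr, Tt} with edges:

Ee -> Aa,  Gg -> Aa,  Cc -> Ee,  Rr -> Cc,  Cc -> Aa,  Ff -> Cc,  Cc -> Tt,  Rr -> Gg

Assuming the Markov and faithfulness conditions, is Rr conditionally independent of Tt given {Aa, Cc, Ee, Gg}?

Yes

We examine all 3 paths between Rr and Tt:
Path 1: Rr → Gg → Aa ← Ee ← Cc → Tt
  Gg is a chain here and Gg is conditioned on, so the path is blocked at Gg.
Path 2: Rr → Gg → Aa ← Cc → Tt
  Gg is a chain here and Gg is conditioned on, so the path is blocked at Gg.
Path 3: Rr → Cc → Tt
  Cc is a chain here and Cc is conditioned on, so the path is blocked at Cc.
All paths are blocked; Rr ⊥ Tt | {Aa, Cc, Ee, Gg} holds.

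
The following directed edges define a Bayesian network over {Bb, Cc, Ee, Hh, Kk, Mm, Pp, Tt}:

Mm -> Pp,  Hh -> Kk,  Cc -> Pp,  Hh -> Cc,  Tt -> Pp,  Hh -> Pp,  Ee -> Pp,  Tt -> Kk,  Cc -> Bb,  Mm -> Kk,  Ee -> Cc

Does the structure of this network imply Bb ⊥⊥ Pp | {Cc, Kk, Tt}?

Yes

There are 5 undirected paths between Bb and Pp; checking each against the conditioning set {Cc, Kk, Tt}:
Path 1: Bb ← Cc → Pp
  Cc is a fork here and Cc is conditioned on, so the path is blocked at Cc.
Path 2: Bb ← Cc ← Ee → Pp
  Cc is a chain here and Cc is conditioned on, so the path is blocked at Cc.
Path 3: Bb ← Cc ← Hh → Pp
  Cc is a chain here and Cc is conditioned on, so the path is blocked at Cc.
Path 4: Bb ← Cc ← Hh → Kk ← Tt → Pp
  Cc is a chain here and Cc is conditioned on, so the path is blocked at Cc.
Path 5: Bb ← Cc ← Hh → Kk ← Mm → Pp
  Cc is a chain here and Cc is conditioned on, so the path is blocked at Cc.
Every path is blocked, so Bb and Pp are d-separated given {Cc, Kk, Tt}.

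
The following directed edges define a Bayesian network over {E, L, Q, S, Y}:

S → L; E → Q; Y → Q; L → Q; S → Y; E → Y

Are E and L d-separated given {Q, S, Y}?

Enumerating the 4 paths from E to L and testing each for blocking by {Q, S, Y}:
Path 1: E → Q ← L
  Q is a collider and Q is conditioned on, which opens it — no node blocks this path, so it is active.
Path 2: E → Q ← Y ← S → L
  Y is a chain here and Y is conditioned on, so the path is blocked at Y.
Path 3: E → Y ← S → L
  S is a fork here and S is conditioned on, so the path is blocked at S.
Path 4: E → Y → Q ← L
  Y is a chain here and Y is conditioned on, so the path is blocked at Y.
Since the path E → Q ← L is active, E and L are not d-separated given {Q, S, Y}.

No — E and L are not d-separated given {Q, S, Y}.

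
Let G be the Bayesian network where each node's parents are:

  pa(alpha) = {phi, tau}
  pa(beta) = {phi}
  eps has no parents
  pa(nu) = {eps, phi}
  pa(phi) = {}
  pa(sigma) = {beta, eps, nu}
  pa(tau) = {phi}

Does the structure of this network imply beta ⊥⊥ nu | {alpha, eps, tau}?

There are 3 undirected paths between beta and nu; checking each against the conditioning set {alpha, eps, tau}:
Path 1: beta → sigma ← eps → nu
  sigma is a collider here and neither sigma nor any of its descendants is conditioned on, so the collider stays closed — the path is blocked at sigma.
Path 2: beta → sigma ← nu
  sigma is a collider here and neither sigma nor any of its descendants is conditioned on, so the collider stays closed — the path is blocked at sigma.
Path 3: beta ← phi → nu
  phi is a fork and phi is not conditioned on — no node blocks this path, so it is active.
Because an active path exists, beta and nu are not d-separated.

No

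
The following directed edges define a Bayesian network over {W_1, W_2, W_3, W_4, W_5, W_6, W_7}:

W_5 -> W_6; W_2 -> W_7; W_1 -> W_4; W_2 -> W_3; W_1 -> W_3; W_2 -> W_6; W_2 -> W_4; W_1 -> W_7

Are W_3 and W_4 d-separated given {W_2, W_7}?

There are 4 undirected paths between W_3 and W_4; checking each against the conditioning set {W_2, W_7}:
Path 1: W_3 ← W_1 → W_7 ← W_2 → W_4
  W_2 is a fork here and W_2 is conditioned on, so the path is blocked at W_2.
Path 2: W_3 ← W_1 → W_4
  W_1 is a fork and W_1 is not conditioned on — no node blocks this path, so it is active.
Path 3: W_3 ← W_2 → W_7 ← W_1 → W_4
  W_2 is a fork here and W_2 is conditioned on, so the path is blocked at W_2.
Path 4: W_3 ← W_2 → W_4
  W_2 is a fork here and W_2 is conditioned on, so the path is blocked at W_2.
Since the path W_3 ← W_1 → W_4 is active, W_3 and W_4 are not d-separated given {W_2, W_7}.

No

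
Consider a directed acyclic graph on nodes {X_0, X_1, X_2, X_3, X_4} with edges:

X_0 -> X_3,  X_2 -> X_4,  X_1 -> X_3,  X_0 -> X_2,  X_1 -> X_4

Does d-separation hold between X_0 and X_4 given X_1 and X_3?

No

There are 2 undirected paths between X_0 and X_4; checking each against the conditioning set {X_1, X_3}:
Path 1: X_0 → X_2 → X_4
  X_2 is a chain and X_2 is not conditioned on — no node blocks this path, so it is active.
Path 2: X_0 → X_3 ← X_1 → X_4
  X_1 is a fork here and X_1 is conditioned on, so the path is blocked at X_1.
Since the path X_0 → X_2 → X_4 is active, X_0 and X_4 are not d-separated given {X_1, X_3}.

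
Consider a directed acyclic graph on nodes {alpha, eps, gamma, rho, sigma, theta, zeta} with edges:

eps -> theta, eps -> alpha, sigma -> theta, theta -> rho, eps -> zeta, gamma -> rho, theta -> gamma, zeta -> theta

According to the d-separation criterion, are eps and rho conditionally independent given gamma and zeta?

No

There are 4 undirected paths between eps and rho; checking each against the conditioning set {gamma, zeta}:
Path 1: eps → zeta → theta → rho
  zeta is a chain here and zeta is conditioned on, so the path is blocked at zeta.
Path 2: eps → zeta → theta → gamma → rho
  zeta is a chain here and zeta is conditioned on, so the path is blocked at zeta.
Path 3: eps → theta → rho
  theta is a chain and theta is not conditioned on — no node blocks this path, so it is active.
Path 4: eps → theta → gamma → rho
  gamma is a chain here and gamma is conditioned on, so the path is blocked at gamma.
At least one path is unblocked, so d-separation fails.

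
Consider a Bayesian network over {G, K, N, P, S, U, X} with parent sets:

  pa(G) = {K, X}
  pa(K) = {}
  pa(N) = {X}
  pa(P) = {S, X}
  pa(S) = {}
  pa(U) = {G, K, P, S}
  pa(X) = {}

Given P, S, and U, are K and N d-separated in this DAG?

No — K and N are not d-separated given {P, S, U}.

We examine all 6 paths between K and N:
Path 1: K → U ← G ← X → N
  U is a collider and U is conditioned on, which opens it; G is a chain and G is not conditioned on; X is a fork and X is not conditioned on — no node blocks this path, so it is active.
Path 2: K → U ← P ← X → N
  P is a chain here and P is conditioned on, so the path is blocked at P.
Path 3: K → U ← S → P ← X → N
  S is a fork here and S is conditioned on, so the path is blocked at S.
Path 4: K → G → U ← P ← X → N
  P is a chain here and P is conditioned on, so the path is blocked at P.
Path 5: K → G → U ← S → P ← X → N
  S is a fork here and S is conditioned on, so the path is blocked at S.
Path 6: K → G ← X → N
  G is a collider and its descendant U is conditioned on, which opens it; X is a fork and X is not conditioned on — no node blocks this path, so it is active.
At least one path is unblocked, so d-separation fails.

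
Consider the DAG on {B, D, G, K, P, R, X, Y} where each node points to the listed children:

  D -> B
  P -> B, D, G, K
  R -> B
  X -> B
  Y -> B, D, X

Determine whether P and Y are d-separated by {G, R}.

Yes

6 paths connect P and Y; each must be blocked for d-separation to hold:
  1. P → B ← X ← Y — B:collider[blocks]; X:chain[open] ⇒ blocked
  2. P → B ← Y — B:collider[blocks] ⇒ blocked
  3. P → B ← D ← Y — B:collider[blocks]; D:chain[open] ⇒ blocked
  4. P → D ← Y — D:collider[blocks] ⇒ blocked
  5. P → D → B ← X ← Y — D:chain[open]; B:collider[blocks]; X:chain[open] ⇒ blocked
  6. P → D → B ← Y — D:chain[open]; B:collider[blocks] ⇒ blocked
All paths are blocked; P ⊥ Y | {G, R} holds.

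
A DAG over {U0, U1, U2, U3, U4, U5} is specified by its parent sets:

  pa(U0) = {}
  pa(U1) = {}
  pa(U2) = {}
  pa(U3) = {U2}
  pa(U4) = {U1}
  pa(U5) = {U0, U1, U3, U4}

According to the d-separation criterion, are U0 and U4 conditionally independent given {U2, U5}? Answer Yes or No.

No

2 paths connect U0 and U4; each must be blocked for d-separation to hold:
Path 1: U0 → U5 ← U1 → U4
  U5 is a collider and U5 is conditioned on, which opens it; U1 is a fork and U1 is not conditioned on — no node blocks this path, so it is active.
Path 2: U0 → U5 ← U4
  U5 is a collider and U5 is conditioned on, which opens it — no node blocks this path, so it is active.
At least one path is unblocked, so d-separation fails.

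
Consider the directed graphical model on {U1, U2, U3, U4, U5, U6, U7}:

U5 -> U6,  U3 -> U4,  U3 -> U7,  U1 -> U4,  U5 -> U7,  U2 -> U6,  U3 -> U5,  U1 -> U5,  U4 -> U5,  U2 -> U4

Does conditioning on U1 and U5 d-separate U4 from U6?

No

5 paths connect U4 and U6; each must be blocked for d-separation to hold:
Path 1: U4 ← U2 → U6
  U2 is a fork and U2 is not conditioned on — no node blocks this path, so it is active.
Path 2: U4 ← U3 → U7 ← U5 → U6
  U7 is a collider here and neither U7 nor any of its descendants is conditioned on, so the collider stays closed — the path is blocked at U7.
Path 3: U4 ← U3 → U5 → U6
  U5 is a chain here and U5 is conditioned on, so the path is blocked at U5.
Path 4: U4 → U5 → U6
  U5 is a chain here and U5 is conditioned on, so the path is blocked at U5.
Path 5: U4 ← U1 → U5 → U6
  U1 is a fork here and U1 is conditioned on, so the path is blocked at U1.
Because an active path exists, U4 and U6 are not d-separated.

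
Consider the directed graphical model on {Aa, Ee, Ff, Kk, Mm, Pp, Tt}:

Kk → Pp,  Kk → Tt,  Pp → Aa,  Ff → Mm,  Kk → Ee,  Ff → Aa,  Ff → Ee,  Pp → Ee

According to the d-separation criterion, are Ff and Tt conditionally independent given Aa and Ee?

We examine all 4 paths between Ff and Tt:
  1. Ff → Ee ← Kk → Tt — Ee:collider[open]; Kk:fork[open] ⇒ active
  2. Ff → Ee ← Pp ← Kk → Tt — Ee:collider[open]; Pp:chain[open]; Kk:fork[open] ⇒ active
  3. Ff → Aa ← Pp ← Kk → Tt — Aa:collider[open]; Pp:chain[open]; Kk:fork[open] ⇒ active
  4. Ff → Aa ← Pp → Ee ← Kk → Tt — Aa:collider[open]; Pp:fork[open]; Ee:collider[open]; Kk:fork[open] ⇒ active
Since the path Ff → Ee ← Kk → Tt is active, Ff and Tt are not d-separated given {Aa, Ee}.

No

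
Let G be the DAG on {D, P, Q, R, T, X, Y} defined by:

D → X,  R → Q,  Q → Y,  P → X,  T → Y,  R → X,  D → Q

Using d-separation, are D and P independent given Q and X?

No

2 paths connect D and P; each must be blocked for d-separation to hold:
Path 1: D → Q ← R → X ← P
  Q is a collider and Q is conditioned on, which opens it; R is a fork and R is not conditioned on; X is a collider and X is conditioned on, which opens it — no node blocks this path, so it is active.
Path 2: D → X ← P
  X is a collider and X is conditioned on, which opens it — no node blocks this path, so it is active.
Since the path D → Q ← R → X ← P is active, D and P are not d-separated given {Q, X}.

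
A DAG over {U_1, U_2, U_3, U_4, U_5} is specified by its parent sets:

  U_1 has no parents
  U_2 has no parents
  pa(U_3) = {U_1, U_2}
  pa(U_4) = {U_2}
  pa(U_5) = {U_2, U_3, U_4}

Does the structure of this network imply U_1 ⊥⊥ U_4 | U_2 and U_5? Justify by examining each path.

No

Enumerating the 4 paths from U_1 to U_4 and testing each for blocking by {U_2, U_5}:
  1. U_1 → U_3 ← U_2 → U_5 ← U_4 — U_3:collider[open]; U_2:fork[blocks]; U_5:collider[open] ⇒ blocked
  2. U_1 → U_3 ← U_2 → U_4 — U_3:collider[open]; U_2:fork[blocks] ⇒ blocked
  3. U_1 → U_3 → U_5 ← U_2 → U_4 — U_3:chain[open]; U_5:collider[open]; U_2:fork[blocks] ⇒ blocked
  4. U_1 → U_3 → U_5 ← U_4 — U_3:chain[open]; U_5:collider[open] ⇒ active
Since the path U_1 → U_3 → U_5 ← U_4 is active, U_1 and U_4 are not d-separated given {U_2, U_5}.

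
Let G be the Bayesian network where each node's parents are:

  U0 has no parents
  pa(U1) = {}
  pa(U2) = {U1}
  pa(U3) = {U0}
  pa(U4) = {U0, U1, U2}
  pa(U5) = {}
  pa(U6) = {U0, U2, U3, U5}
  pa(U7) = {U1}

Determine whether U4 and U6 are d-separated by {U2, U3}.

No

4 paths connect U4 and U6; each must be blocked for d-separation to hold:
  1. U4 ← U1 → U2 → U6 — U1:fork[open]; U2:chain[blocks] ⇒ blocked
  2. U4 ← U2 → U6 — U2:fork[blocks] ⇒ blocked
  3. U4 ← U0 → U6 — U0:fork[open] ⇒ active
  4. U4 ← U0 → U3 → U6 — U0:fork[open]; U3:chain[blocks] ⇒ blocked
At least one path is unblocked, so d-separation fails.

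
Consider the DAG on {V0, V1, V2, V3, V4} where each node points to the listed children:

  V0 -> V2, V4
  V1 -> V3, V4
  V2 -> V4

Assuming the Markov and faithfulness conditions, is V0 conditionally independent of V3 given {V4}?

Enumerating the 2 paths from V0 to V3 and testing each for blocking by {V4}:
Path 1: V0 → V2 → V4 ← V1 → V3
  V2 is a chain and V2 is not conditioned on; V4 is a collider and V4 is conditioned on, which opens it; V1 is a fork and V1 is not conditioned on — no node blocks this path, so it is active.
Path 2: V0 → V4 ← V1 → V3
  V4 is a collider and V4 is conditioned on, which opens it; V1 is a fork and V1 is not conditioned on — no node blocks this path, so it is active.
Since the path V0 → V2 → V4 ← V1 → V3 is active, V0 and V3 are not d-separated given {V4}.

No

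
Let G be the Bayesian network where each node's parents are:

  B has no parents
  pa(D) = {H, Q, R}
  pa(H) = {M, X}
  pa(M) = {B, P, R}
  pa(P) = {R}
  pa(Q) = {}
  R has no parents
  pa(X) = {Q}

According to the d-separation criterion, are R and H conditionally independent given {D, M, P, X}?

There are 4 undirected paths between R and H; checking each against the conditioning set {D, M, P, X}:
Path 1: R → D ← H
  D is a collider and D is conditioned on, which opens it — no node blocks this path, so it is active.
Path 2: R → D ← Q → X → H
  X is a chain here and X is conditioned on, so the path is blocked at X.
Path 3: R → P → M → H
  P is a chain here and P is conditioned on, so the path is blocked at P.
Path 4: R → M → H
  M is a chain here and M is conditioned on, so the path is blocked at M.
Because an active path exists, R and H are not d-separated.

No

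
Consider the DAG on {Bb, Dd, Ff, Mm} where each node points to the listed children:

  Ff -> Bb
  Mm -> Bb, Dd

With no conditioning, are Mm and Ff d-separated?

Yes

There is one path between Mm and Ff:
Path 1: Mm → Bb ← Ff
  Bb is a collider here and neither Bb nor any of its descendants is conditioned on, so the collider stays closed — the path is blocked at Bb.
All paths are blocked; Mm ⊥ Ff | ∅ holds.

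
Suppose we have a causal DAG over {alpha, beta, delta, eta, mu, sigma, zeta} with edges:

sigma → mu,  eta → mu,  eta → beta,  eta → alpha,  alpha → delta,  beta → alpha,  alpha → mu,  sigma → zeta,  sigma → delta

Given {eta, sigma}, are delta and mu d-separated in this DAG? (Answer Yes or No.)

No

There are 4 undirected paths between delta and mu; checking each against the conditioning set {eta, sigma}:
Path 1: delta ← alpha ← eta → mu
  eta is a fork here and eta is conditioned on, so the path is blocked at eta.
Path 2: delta ← alpha ← beta ← eta → mu
  eta is a fork here and eta is conditioned on, so the path is blocked at eta.
Path 3: delta ← alpha → mu
  alpha is a fork and alpha is not conditioned on — no node blocks this path, so it is active.
Path 4: delta ← sigma → mu
  sigma is a fork here and sigma is conditioned on, so the path is blocked at sigma.
Because an active path exists, delta and mu are not d-separated.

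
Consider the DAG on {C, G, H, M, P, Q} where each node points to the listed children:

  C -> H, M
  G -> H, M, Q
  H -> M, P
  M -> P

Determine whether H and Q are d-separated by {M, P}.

No — H and Q are not d-separated given {M, P}.

4 paths connect H and Q; each must be blocked for d-separation to hold:
  1. H → P ← M ← G → Q — P:collider[open]; M:chain[blocks]; G:fork[open] ⇒ blocked
  2. H → M ← G → Q — M:collider[open]; G:fork[open] ⇒ active
  3. H ← G → Q — G:fork[open] ⇒ active
  4. H ← C → M ← G → Q — C:fork[open]; M:collider[open]; G:fork[open] ⇒ active
Because an active path exists, H and Q are not d-separated.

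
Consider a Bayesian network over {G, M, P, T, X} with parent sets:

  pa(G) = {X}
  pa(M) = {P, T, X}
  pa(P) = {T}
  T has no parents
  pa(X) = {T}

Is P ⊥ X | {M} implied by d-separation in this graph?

There are 4 undirected paths between P and X; checking each against the conditioning set {M}:
  1. P → M ← X — M:collider[open] ⇒ active
  2. P → M ← T → X — M:collider[open]; T:fork[open] ⇒ active
  3. P ← T → M ← X — T:fork[open]; M:collider[open] ⇒ active
  4. P ← T → X — T:fork[open] ⇒ active
At least one path is unblocked, so d-separation fails.

No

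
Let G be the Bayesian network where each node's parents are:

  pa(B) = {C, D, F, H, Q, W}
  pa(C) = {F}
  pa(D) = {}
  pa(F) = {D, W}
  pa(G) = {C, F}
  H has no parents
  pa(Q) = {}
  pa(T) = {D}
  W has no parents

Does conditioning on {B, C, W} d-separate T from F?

There are 5 undirected paths between T and F; checking each against the conditioning set {B, C, W}:
Path 1: T ← D → F
  D is a fork and D is not conditioned on — no node blocks this path, so it is active.
Path 2: T ← D → B ← C → G ← F
  C is a fork here and C is conditioned on, so the path is blocked at C.
Path 3: T ← D → B ← C ← F
  C is a chain here and C is conditioned on, so the path is blocked at C.
Path 4: T ← D → B ← F
  D is a fork and D is not conditioned on; B is a collider and B is conditioned on, which opens it — no node blocks this path, so it is active.
Path 5: T ← D → B ← W → F
  W is a fork here and W is conditioned on, so the path is blocked at W.
Because an active path exists, T and F are not d-separated.

No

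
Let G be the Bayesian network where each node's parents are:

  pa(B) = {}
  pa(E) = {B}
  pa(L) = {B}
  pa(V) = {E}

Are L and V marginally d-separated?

No

There is one path between L and V:
Path 1: L ← B → E → V
  B is a fork and B is not conditioned on; E is a chain and E is not conditioned on — no node blocks this path, so it is active.
At least one path is unblocked, so d-separation fails.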